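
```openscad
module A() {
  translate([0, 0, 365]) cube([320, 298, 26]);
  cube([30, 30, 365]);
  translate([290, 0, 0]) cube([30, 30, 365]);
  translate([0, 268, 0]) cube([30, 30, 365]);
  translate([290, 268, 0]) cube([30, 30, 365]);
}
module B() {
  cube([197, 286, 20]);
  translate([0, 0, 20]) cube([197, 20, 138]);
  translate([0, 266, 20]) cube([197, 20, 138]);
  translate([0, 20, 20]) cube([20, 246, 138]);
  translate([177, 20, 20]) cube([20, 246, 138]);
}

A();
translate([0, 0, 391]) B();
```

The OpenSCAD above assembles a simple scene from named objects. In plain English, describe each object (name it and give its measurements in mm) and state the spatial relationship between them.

A is a simple wooden stool: a rectangular seat 320 mm (x) by 298 mm (y), 26 mm thick, top face at z = 391 mm, on four square legs, each 30×30 mm in cross-section. The legs rest on z = 0, each flush with a corner of the seat.

B is an open storage box with external size 197×286×158 mm and wall thickness 20 mm (the base is also 20 mm thick). The base covers the whole footprint; the four walls stand on the base, with the y-facing walls full-width and the x-facing walls fitting between their inner faces.

The open box is on top of the stool.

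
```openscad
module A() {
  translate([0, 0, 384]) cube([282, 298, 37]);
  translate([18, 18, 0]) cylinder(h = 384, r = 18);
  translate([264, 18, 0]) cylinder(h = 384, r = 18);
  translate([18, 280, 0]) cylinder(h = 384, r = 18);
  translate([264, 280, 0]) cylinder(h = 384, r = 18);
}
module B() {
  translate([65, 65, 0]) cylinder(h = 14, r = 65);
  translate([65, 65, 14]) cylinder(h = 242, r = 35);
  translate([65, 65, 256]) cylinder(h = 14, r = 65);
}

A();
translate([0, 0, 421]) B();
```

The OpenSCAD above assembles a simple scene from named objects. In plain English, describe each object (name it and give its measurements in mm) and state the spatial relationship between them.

A is a four-legged stool. The seat is 282×298 mm, 37 mm thick, top at z = 421 mm. It stands on four round legs, each 36 mm in diameter, from z = 0 to the seat underside, each leg's axis is inset half a diameter from the nearest pair of seat edges (so the leg's bounding box is flush with the corner).

B is a spool: two coaxial disc flanges of radius 65 mm and thickness 14 mm, joined by a core cylinder of radius 35 mm and height 242 mm. The lower flange rests on z = 0 and the three cylinders share a vertical axis.

The spool is on top of the stool.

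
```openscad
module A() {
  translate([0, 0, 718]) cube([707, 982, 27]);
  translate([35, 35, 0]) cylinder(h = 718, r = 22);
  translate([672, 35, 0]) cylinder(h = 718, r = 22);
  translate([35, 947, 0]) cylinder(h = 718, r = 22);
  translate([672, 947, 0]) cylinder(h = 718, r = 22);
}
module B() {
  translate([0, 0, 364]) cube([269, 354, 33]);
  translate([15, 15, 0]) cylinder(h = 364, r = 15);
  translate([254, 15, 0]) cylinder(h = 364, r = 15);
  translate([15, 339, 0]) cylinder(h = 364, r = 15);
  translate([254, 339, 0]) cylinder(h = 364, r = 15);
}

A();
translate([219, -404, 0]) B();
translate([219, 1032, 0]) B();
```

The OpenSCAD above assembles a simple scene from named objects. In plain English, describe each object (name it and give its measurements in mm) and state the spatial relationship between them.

A is a table: top 707 mm (x) × 982 mm (y), 27 mm thick, upper face at z = 745 mm, on four round legs of 44 mm diameter, each leg's bounding box inset 13 mm from the nearest pair of top edges, running from z = 0 to the bottom of the top.

B is a simple wooden stool: a rectangular seat 269 mm (x) by 354 mm (y), 33 mm thick, top face at z = 397 mm, on four round legs, each 30 mm in diameter. The legs rest on z = 0, each leg's axis is inset half a diameter from the nearest pair of seat edges (so the leg's bounding box is flush with the corner).

Two stools sit around the table at the −y, +y sides.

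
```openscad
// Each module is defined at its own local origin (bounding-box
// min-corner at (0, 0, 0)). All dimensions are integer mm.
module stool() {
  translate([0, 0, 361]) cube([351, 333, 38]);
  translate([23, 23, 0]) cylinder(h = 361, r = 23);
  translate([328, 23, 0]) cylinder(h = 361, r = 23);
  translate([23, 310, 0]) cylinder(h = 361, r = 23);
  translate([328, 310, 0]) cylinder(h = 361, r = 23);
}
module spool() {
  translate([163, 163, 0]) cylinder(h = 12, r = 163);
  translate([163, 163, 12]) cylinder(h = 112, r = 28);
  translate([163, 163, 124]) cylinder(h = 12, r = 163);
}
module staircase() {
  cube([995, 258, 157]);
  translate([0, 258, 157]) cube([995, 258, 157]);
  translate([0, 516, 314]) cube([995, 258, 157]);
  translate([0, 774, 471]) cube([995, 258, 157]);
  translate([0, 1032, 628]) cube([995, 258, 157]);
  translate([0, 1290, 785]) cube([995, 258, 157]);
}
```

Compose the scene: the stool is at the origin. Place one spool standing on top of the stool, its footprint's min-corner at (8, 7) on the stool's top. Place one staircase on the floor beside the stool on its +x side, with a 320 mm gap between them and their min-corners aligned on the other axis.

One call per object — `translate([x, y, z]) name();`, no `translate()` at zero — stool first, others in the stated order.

stool();
translate([8, 7, 399]) spool();
translate([671, 0, 0]) staircase();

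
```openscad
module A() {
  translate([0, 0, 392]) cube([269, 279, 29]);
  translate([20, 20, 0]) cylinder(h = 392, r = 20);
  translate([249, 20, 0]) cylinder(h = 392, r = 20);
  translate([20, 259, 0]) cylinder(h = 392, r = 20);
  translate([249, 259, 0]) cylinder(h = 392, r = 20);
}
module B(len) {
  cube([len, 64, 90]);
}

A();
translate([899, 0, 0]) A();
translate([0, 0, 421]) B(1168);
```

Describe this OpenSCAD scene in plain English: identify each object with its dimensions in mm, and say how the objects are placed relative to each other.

A is a simple wooden stool: a rectangular seat 269 mm (x) by 279 mm (y), 29 mm thick, top face at z = 421 mm, on four round legs, each 40 mm in diameter. The legs rest on z = 0, each leg's axis is inset half a diameter from the nearest pair of seat edges (so the leg's bounding box is flush with the corner).

B is a rectangular beam 1168 mm long (x), 64 mm deep (y), 90 mm thick (z).

The beam spans the tops of two stools placed 630 mm apart, resting at z = 421 mm.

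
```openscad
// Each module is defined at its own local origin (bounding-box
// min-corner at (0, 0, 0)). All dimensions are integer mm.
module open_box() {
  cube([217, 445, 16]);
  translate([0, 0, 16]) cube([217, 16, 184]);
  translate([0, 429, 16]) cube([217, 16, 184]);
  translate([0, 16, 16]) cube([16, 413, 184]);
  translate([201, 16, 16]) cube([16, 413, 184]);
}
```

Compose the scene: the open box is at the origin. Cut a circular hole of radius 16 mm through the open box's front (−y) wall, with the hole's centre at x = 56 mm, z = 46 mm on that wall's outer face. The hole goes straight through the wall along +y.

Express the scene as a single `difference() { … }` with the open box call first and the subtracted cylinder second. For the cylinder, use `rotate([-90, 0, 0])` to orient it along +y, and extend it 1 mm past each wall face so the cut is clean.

difference() {
  open_box();
  translate([56, -1, 46]) rotate([-90, 0, 0]) cylinder(h = 18, r = 16);
}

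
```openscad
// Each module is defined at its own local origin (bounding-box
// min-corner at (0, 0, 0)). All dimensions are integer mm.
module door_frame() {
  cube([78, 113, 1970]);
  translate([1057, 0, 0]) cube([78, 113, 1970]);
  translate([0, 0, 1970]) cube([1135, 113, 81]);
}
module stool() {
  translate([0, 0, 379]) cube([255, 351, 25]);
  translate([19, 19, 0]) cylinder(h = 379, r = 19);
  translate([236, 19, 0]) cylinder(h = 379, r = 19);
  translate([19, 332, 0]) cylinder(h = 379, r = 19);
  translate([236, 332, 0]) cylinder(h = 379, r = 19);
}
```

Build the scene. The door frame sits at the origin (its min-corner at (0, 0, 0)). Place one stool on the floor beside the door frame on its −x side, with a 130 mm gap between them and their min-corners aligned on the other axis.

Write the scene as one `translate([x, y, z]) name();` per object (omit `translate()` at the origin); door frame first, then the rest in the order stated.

door_frame();
translate([-385, 0, 0]) stool();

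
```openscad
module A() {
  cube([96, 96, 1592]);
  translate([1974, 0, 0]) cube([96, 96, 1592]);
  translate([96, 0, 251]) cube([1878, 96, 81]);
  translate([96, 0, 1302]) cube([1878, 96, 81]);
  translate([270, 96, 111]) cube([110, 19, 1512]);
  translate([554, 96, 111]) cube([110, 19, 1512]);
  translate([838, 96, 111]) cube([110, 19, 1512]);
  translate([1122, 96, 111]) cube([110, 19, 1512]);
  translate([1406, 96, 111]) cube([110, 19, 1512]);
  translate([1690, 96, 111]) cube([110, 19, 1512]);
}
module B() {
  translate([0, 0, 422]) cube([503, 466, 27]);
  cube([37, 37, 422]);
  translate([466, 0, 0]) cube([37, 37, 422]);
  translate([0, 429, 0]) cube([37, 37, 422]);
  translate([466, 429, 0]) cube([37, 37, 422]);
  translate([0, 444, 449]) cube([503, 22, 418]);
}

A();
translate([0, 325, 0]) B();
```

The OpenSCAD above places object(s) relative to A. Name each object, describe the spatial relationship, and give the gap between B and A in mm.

A is a fence section. B is a chair. The chair is on the floor beside the fence section on its +y side. The gap between the chair and the fence section is 210 mm.

The chair's nearest face is 210 mm from the fence section's +y face.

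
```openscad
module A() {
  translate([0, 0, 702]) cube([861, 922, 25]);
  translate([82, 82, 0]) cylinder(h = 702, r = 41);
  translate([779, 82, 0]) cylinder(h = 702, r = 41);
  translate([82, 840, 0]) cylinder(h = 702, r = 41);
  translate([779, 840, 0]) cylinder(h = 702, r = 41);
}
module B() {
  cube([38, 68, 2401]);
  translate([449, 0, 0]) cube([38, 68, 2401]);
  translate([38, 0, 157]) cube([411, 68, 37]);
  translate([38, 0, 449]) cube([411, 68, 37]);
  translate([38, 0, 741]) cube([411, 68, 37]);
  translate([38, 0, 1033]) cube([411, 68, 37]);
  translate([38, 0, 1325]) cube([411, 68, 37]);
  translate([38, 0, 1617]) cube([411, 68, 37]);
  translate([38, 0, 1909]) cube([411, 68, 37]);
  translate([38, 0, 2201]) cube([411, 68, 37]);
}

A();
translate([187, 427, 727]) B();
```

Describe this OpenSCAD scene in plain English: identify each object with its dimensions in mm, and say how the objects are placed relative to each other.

A is a table: top 861 mm (x) × 922 mm (y), 25 mm thick, upper face at z = 727 mm, on four round legs of 82 mm diameter, each leg's bounding box inset 41 mm from the nearest pair of top edges, running from z = 0 to the bottom of the top.

B is a wooden ladder with two side rails of 38×68 mm section and 2401 mm height, set 487 mm apart overall. Between them run 8 rectangular rungs (68 mm deep, 37 mm thick), front faces flush with the rails' −y face. The bottom of the first rung is 157 mm above the floor and each subsequent rung is 292 mm higher than the one below.

The ladder is on top of the table, centred.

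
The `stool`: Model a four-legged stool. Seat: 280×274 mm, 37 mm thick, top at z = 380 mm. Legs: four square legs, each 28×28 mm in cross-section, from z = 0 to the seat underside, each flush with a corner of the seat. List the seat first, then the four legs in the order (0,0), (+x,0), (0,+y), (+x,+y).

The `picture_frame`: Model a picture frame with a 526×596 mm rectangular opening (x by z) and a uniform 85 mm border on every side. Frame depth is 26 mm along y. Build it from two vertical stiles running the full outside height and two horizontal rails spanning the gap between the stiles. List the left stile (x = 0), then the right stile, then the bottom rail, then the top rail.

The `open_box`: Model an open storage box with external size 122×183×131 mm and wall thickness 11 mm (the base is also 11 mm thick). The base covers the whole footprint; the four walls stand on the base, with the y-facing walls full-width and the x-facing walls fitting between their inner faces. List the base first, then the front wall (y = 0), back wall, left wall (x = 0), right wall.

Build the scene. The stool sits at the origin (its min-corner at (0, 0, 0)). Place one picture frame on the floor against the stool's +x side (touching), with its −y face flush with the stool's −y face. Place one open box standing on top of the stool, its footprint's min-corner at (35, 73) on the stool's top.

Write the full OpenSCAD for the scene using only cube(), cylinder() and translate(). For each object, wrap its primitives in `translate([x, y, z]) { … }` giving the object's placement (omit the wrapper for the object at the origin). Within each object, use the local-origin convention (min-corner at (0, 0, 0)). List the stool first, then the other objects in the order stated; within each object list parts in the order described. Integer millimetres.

translate([0, 0, 343]) cube([280, 274, 37]);
cube([28, 28, 343]);
translate([252, 0, 0]) cube([28, 28, 343]);
translate([0, 246, 0]) cube([28, 28, 343]);
translate([252, 246, 0]) cube([28, 28, 343]);
translate([280, 0, 0]) {
  cube([85, 26, 766]);
  translate([611, 0, 0]) cube([85, 26, 766]);
  translate([85, 0, 0]) cube([526, 26, 85]);
  translate([85, 0, 681]) cube([526, 26, 85]);
}
translate([35, 73, 380]) {
  cube([122, 183, 11]);
  translate([0, 0, 11]) cube([122, 11, 120]);
  translate([0, 172, 11]) cube([122, 11, 120]);
  translate([0, 11, 11]) cube([11, 161, 120]);
  translate([111, 11, 11]) cube([11, 161, 120]);
}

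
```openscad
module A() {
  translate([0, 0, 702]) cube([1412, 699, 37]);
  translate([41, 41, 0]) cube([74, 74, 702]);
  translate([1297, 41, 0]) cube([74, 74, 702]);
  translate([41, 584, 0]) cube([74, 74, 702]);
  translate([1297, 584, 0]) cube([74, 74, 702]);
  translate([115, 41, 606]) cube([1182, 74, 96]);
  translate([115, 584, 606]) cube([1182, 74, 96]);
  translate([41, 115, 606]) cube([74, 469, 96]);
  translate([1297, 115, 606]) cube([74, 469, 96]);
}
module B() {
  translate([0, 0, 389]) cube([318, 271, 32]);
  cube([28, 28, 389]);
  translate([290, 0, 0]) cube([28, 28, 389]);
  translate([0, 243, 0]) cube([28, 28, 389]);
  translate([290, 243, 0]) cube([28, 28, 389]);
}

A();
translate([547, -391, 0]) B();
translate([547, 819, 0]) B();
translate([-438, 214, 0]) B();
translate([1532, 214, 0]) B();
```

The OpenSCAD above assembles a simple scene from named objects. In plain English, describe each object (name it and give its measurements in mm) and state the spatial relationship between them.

A is a table with a 1412×699 mm rectangular top, 37 mm thick, top surface at z = 739 mm, supported by four 74×74 mm square legs, each inset 41 mm from the nearest pair of top edges, running from the floor. Four apron rails, 74 mm thick and 96 mm tall, run between adjacent legs with their top edges flush with the underside of the top and their outer faces flush with the legs' outer faces.

B is a four-legged stool. The seat is a 318×271×32 mm slab whose top surface is at z = 421 mm; four square legs, each 28×28 mm in cross-section, run from the floor (z = 0) to the underside of the seat, each flush with a corner of the seat.

Four stools sit around the table at the −y, +y, −x, +x sides.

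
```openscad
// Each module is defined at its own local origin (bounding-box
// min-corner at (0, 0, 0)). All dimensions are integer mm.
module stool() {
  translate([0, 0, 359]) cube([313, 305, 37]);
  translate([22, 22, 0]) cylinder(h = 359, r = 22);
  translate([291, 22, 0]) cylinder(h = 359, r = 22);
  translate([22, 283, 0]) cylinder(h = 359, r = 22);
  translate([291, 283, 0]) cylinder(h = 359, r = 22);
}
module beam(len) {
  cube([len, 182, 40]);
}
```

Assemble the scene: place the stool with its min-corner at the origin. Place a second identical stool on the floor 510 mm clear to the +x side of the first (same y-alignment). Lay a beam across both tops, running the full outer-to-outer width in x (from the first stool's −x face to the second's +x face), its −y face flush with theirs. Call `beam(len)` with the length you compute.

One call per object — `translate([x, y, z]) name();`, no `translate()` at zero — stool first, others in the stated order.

stool();
translate([823, 0, 0]) stool();
translate([0, 0, 396]) beam(1136);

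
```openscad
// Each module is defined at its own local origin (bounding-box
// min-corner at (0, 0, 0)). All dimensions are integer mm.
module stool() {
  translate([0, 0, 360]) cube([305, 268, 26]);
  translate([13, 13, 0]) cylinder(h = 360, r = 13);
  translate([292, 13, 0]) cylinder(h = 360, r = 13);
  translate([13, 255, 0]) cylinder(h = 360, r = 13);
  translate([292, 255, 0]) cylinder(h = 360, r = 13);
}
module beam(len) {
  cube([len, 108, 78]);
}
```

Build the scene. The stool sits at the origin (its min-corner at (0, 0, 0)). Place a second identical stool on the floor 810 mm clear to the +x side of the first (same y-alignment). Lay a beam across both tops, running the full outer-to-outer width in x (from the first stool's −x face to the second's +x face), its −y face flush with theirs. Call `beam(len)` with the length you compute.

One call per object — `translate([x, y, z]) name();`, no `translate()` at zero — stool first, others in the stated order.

stool();
translate([1115, 0, 0]) stool();
translate([0, 0, 386]) beam(1420);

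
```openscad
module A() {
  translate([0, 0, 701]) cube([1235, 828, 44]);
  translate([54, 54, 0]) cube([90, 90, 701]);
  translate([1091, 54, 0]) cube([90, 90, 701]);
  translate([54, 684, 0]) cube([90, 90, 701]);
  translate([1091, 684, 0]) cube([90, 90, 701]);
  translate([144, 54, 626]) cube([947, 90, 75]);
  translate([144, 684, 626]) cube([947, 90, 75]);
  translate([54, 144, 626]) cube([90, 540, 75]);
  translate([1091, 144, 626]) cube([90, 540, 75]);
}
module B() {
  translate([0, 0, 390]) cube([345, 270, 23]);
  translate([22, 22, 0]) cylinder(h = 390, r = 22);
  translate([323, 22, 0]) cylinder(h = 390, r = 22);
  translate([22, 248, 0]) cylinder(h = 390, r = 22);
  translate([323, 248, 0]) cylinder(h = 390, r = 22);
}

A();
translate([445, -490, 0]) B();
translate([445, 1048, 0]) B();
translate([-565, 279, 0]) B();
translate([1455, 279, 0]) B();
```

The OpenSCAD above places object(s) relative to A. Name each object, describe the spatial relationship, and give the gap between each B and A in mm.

A is a table. B is a stool. Four stools sit around the table at the −y, +y, −x, +x sides. The gap between each stool and the table is 220 mm.

Each stool's nearest face is 220 mm from the table's bounding box.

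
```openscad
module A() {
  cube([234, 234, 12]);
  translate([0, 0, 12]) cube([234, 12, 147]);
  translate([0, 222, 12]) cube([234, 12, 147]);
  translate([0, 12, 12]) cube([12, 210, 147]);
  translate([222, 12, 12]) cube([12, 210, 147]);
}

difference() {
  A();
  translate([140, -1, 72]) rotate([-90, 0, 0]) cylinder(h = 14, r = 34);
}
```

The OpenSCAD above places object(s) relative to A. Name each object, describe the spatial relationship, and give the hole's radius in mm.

The subtracted cylinder has r = 34 mm.

A is an open box. The open box has a circular hole through its front wall. The hole's radius is 34 mm.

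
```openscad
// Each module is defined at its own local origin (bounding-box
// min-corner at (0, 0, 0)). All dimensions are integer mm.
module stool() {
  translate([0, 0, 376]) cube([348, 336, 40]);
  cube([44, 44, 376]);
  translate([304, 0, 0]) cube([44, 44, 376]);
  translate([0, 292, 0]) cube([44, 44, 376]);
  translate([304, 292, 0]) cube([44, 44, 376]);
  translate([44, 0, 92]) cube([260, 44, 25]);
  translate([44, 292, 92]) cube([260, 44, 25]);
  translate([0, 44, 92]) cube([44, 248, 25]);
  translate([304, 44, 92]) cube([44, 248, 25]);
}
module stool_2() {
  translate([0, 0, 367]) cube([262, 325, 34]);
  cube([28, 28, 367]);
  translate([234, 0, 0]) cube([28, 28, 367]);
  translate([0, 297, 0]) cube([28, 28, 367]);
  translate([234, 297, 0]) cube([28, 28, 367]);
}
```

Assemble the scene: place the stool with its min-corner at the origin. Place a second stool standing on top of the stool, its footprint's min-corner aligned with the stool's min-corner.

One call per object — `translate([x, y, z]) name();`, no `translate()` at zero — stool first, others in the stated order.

stool();
translate([0, 0, 416]) stool_2();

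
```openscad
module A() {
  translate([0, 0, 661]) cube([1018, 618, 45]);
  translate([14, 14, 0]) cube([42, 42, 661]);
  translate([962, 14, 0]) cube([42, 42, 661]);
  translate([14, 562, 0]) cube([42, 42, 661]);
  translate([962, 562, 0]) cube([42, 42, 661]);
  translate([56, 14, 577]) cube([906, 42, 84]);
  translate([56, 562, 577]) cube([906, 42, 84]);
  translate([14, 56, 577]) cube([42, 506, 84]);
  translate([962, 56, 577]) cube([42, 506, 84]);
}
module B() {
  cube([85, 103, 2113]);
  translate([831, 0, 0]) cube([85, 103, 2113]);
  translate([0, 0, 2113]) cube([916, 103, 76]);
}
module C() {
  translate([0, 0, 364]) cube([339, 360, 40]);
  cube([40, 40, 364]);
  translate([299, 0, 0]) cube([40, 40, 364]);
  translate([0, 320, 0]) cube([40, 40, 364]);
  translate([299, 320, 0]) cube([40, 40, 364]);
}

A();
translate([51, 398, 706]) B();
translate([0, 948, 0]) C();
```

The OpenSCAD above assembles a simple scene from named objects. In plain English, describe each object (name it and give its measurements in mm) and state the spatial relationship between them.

A is a rectangular dining table. The top is 1018×618×45 mm with its upper surface at z = 706 mm. It stands on four 42×42 mm square legs, each inset 14 mm from the nearest pair of top edges, running from the floor to the underside of the top. Four apron rails, 42 mm thick and 84 mm tall, run between adjacent legs with their top edges flush with the underside of the top and their outer faces flush with the legs' outer faces.

B is a rectangular door frame: two vertical jambs of 85×103 mm section, 2113 mm tall, with a clear opening 746 mm wide between their inner faces. A header 76 mm tall and 103 mm deep lies on top of the jambs and spans the full outside width.

C is a simple wooden stool: a rectangular seat 339 mm (x) by 360 mm (y), 40 mm thick, top face at z = 404 mm, on four square legs, each 40×40 mm in cross-section. The legs rest on z = 0, each flush with a corner of the seat.

The door frame is on top of the table. The stool is on the floor beside the table on its +y side.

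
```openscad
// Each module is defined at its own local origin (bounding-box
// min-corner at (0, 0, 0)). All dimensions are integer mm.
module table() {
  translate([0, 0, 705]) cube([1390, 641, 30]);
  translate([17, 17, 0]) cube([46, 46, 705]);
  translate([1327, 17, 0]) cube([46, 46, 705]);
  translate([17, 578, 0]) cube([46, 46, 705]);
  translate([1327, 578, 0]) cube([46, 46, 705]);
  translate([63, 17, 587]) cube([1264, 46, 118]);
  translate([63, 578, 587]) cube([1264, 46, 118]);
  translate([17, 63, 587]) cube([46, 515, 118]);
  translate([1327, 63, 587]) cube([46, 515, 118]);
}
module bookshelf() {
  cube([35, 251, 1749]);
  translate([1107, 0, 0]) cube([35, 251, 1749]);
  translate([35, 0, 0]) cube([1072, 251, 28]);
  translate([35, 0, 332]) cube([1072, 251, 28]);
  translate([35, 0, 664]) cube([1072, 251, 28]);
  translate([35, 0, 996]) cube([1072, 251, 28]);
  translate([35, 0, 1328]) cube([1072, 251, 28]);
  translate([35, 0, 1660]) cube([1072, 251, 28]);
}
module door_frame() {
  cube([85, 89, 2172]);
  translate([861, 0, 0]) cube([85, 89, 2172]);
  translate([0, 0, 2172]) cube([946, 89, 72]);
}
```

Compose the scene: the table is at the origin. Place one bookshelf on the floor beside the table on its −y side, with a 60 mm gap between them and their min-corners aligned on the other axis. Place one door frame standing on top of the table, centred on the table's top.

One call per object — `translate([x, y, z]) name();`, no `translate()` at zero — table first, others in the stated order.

table();
translate([0, -311, 0]) bookshelf();
translate([222, 276, 735]) door_frame();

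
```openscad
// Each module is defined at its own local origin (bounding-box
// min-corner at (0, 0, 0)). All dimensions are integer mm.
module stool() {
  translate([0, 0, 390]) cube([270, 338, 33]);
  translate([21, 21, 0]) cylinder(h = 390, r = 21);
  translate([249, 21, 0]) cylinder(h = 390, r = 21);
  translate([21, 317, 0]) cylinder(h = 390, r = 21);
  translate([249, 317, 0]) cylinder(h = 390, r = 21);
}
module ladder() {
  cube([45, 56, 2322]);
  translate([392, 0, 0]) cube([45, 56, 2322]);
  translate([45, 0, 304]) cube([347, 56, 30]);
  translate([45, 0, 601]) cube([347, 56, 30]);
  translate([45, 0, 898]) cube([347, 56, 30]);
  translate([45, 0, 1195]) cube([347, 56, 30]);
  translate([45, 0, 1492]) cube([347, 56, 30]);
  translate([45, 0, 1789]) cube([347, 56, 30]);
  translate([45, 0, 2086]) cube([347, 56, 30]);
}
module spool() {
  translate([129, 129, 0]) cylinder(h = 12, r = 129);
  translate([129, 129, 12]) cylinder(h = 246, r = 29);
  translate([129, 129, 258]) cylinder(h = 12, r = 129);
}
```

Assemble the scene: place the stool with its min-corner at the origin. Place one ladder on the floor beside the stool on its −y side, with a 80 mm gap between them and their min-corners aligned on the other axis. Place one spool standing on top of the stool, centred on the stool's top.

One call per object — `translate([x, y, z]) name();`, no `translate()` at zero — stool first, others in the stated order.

stool();
translate([0, -136, 0]) ladder();
translate([6, 40, 423]) spool();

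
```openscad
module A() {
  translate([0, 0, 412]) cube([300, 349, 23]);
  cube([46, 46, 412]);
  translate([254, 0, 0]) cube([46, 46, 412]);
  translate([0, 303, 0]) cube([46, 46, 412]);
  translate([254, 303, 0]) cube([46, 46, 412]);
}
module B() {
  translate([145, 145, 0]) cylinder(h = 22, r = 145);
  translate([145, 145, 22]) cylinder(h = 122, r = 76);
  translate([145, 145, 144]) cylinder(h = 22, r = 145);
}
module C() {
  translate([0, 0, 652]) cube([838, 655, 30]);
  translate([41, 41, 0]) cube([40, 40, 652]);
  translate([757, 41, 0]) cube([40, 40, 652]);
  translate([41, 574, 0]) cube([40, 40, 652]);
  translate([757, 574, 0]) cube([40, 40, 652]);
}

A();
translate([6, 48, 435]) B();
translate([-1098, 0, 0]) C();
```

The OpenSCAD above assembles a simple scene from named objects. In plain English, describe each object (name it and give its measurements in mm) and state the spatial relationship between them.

A is a four-legged stool. The seat is a 300×349×23 mm slab whose top surface is at z = 435 mm; four square legs, each 46×46 mm in cross-section, run from the floor (z = 0) to the underside of the seat, each flush with a corner of the seat.

B is a spool: two coaxial disc flanges of radius 145 mm and thickness 22 mm, joined by a core cylinder of radius 76 mm and height 122 mm. The lower flange rests on z = 0 and the three cylinders share a vertical axis.

C is a rectangular dining table. The top is 838×655×30 mm with its upper surface at z = 682 mm. It stands on four 40×40 mm square legs, each inset 41 mm from the nearest pair of top edges, running from the floor to the underside of the top.

The spool is on top of the stool. The table is on the floor beside the stool on its −x side.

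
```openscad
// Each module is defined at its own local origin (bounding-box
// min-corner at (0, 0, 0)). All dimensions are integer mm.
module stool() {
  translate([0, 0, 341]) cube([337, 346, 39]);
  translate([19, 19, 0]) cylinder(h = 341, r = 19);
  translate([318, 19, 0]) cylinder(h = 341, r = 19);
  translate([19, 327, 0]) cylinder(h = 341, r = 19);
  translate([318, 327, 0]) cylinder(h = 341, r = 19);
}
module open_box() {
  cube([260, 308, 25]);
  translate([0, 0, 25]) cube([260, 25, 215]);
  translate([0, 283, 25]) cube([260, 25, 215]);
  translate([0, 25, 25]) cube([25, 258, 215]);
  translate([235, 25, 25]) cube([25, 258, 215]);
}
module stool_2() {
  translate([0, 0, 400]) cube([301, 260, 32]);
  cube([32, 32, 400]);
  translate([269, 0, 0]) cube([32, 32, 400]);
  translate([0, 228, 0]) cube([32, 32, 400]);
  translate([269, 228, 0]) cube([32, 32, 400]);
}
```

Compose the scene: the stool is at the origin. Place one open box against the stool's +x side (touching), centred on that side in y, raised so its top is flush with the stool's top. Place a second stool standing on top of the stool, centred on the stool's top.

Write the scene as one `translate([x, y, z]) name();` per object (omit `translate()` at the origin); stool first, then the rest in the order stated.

stool();
translate([337, 19, 140]) open_box();
translate([18, 43, 380]) stool_2();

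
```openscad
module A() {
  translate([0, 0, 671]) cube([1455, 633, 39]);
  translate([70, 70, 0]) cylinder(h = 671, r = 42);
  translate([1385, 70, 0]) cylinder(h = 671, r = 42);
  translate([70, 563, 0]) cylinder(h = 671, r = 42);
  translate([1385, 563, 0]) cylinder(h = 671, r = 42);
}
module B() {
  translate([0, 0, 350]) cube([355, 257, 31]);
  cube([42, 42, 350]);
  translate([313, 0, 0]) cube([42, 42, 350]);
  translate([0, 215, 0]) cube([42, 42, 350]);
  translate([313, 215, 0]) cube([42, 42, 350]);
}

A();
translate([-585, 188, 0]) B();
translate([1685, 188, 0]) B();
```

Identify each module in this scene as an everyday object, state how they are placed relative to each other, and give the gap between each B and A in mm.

Each stool's nearest face is 230 mm from the table's bounding box.

A is a table. B is a stool. Two stools sit around the table at the −x, +x sides. The gap between each stool and the table is 230 mm.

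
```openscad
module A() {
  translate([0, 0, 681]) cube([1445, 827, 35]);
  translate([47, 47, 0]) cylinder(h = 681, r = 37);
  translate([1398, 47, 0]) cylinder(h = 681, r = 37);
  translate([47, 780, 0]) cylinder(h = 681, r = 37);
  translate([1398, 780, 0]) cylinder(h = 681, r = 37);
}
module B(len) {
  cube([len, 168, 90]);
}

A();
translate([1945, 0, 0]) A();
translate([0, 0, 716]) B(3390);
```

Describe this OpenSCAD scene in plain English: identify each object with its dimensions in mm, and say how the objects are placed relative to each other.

A is a rectangular dining table. The top is 1445×827×35 mm with its upper surface at z = 716 mm. It stands on four round legs of 74 mm diameter, each leg's bounding box inset 10 mm from the nearest pair of top edges, running from the floor to the underside of the top.

B is a rectangular beam 3390 mm long (x), 168 mm deep (y), 90 mm thick (z).

The beam spans the tops of two tables placed 500 mm apart, resting at z = 716 mm.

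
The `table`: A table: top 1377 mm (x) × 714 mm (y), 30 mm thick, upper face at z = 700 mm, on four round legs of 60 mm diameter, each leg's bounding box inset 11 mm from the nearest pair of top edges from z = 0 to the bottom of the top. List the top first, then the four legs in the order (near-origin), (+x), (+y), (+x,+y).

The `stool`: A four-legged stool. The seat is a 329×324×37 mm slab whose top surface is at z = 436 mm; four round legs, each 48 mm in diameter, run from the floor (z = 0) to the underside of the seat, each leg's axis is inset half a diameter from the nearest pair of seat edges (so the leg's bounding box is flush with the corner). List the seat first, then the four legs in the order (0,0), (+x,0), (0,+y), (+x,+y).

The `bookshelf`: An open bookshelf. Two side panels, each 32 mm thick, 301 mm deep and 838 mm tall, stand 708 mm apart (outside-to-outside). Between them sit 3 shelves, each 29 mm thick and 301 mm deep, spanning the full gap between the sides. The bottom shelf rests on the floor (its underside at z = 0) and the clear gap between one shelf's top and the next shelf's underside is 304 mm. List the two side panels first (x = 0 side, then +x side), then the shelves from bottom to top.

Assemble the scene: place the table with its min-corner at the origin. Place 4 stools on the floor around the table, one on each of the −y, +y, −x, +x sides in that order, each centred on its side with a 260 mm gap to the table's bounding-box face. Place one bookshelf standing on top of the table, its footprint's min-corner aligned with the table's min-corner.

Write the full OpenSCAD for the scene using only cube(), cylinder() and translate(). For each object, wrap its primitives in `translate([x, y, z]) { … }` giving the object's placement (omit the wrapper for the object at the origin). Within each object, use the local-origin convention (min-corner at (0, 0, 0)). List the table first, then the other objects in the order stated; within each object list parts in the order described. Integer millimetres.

translate([0, 0, 670]) cube([1377, 714, 30]);
translate([41, 41, 0]) cylinder(h = 670, r = 30);
translate([1336, 41, 0]) cylinder(h = 670, r = 30);
translate([41, 673, 0]) cylinder(h = 670, r = 30);
translate([1336, 673, 0]) cylinder(h = 670, r = 30);
translate([524, -584, 0]) {
  translate([0, 0, 399]) cube([329, 324, 37]);
  translate([24, 24, 0]) cylinder(h = 399, r = 24);
  translate([305, 24, 0]) cylinder(h = 399, r = 24);
  translate([24, 300, 0]) cylinder(h = 399, r = 24);
  translate([305, 300, 0]) cylinder(h = 399, r = 24);
}
translate([524, 974, 0]) {
  translate([0, 0, 399]) cube([329, 324, 37]);
  translate([24, 24, 0]) cylinder(h = 399, r = 24);
  translate([305, 24, 0]) cylinder(h = 399, r = 24);
  translate([24, 300, 0]) cylinder(h = 399, r = 24);
  translate([305, 300, 0]) cylinder(h = 399, r = 24);
}
translate([-589, 195, 0]) {
  translate([0, 0, 399]) cube([329, 324, 37]);
  translate([24, 24, 0]) cylinder(h = 399, r = 24);
  translate([305, 24, 0]) cylinder(h = 399, r = 24);
  translate([24, 300, 0]) cylinder(h = 399, r = 24);
  translate([305, 300, 0]) cylinder(h = 399, r = 24);
}
translate([1637, 195, 0]) {
  translate([0, 0, 399]) cube([329, 324, 37]);
  translate([24, 24, 0]) cylinder(h = 399, r = 24);
  translate([305, 24, 0]) cylinder(h = 399, r = 24);
  translate([24, 300, 0]) cylinder(h = 399, r = 24);
  translate([305, 300, 0]) cylinder(h = 399, r = 24);
}
translate([0, 0, 700]) {
  cube([32, 301, 838]);
  translate([676, 0, 0]) cube([32, 301, 838]);
  translate([32, 0, 0]) cube([644, 301, 29]);
  translate([32, 0, 333]) cube([644, 301, 29]);
  translate([32, 0, 666]) cube([644, 301, 29]);
}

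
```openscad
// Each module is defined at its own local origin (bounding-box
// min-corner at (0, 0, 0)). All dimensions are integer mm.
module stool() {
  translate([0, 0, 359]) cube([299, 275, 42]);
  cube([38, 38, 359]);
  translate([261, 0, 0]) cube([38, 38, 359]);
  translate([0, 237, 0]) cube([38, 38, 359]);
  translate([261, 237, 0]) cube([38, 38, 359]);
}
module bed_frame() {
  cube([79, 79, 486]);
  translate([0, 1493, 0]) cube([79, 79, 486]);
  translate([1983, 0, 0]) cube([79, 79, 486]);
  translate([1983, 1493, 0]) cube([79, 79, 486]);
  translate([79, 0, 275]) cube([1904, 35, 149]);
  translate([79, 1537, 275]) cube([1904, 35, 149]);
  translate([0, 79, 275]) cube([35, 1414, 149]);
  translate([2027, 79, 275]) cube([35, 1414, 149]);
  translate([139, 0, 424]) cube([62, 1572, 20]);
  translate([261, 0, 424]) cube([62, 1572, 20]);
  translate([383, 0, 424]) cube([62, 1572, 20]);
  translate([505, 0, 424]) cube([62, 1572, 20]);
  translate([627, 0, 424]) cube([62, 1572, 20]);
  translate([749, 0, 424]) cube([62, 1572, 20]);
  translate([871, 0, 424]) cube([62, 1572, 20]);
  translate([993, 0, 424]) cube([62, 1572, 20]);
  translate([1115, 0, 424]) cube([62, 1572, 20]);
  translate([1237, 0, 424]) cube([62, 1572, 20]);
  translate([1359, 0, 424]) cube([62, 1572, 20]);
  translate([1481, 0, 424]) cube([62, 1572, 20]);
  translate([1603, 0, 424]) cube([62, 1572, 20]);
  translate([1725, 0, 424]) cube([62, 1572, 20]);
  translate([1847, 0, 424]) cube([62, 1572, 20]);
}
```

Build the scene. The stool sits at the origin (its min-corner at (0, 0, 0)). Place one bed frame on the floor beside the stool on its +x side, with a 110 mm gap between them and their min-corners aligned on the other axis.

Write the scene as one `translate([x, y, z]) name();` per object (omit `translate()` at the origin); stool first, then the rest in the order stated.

stool();
translate([409, 0, 0]) bed_frame();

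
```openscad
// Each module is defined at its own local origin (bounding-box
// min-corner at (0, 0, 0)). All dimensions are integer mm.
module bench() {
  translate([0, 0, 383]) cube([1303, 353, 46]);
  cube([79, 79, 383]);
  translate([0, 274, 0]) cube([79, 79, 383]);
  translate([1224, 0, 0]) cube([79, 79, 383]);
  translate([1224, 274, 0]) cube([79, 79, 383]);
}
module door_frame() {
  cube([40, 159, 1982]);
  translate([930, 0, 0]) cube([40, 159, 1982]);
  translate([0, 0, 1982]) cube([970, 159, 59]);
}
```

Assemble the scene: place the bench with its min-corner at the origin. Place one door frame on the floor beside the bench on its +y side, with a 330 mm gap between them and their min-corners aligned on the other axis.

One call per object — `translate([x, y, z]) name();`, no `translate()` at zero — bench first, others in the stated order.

bench();
translate([0, 683, 0]) door_frame();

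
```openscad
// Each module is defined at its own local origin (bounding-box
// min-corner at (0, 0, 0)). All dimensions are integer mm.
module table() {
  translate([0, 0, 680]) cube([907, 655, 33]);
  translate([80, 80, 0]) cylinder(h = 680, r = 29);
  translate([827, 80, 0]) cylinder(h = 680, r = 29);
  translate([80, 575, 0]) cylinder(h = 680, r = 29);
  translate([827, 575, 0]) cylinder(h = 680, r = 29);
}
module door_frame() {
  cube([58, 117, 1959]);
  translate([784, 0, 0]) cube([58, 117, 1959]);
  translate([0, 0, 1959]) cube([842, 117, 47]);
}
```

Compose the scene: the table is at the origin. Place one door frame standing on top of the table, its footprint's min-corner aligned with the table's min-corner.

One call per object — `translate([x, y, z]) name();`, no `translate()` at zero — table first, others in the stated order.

table();
translate([0, 0, 713]) door_frame();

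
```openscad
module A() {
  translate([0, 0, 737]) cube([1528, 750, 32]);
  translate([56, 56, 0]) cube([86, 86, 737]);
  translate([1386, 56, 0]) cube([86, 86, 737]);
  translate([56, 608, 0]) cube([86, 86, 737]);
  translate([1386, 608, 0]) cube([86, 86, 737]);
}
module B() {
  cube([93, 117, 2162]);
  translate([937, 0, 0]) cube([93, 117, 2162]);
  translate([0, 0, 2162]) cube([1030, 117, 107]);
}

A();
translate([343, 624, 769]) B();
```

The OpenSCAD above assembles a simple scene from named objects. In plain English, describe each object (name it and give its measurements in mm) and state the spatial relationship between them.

A is a rectangular dining table. The top is 1528×750×32 mm with its upper surface at z = 769 mm. It stands on four 86×86 mm square legs, each inset 56 mm from the nearest pair of top edges, running from the floor to the underside of the top.

B is a door frame. The clear opening is 844 mm wide and 2162 mm high. Two 93 mm wide jambs, 117 mm deep, stand either side of the opening from the floor to the top of the opening. A 107 mm thick head sits across the top of both jambs, spanning the full outside width of the frame.

The door frame is on top of the table.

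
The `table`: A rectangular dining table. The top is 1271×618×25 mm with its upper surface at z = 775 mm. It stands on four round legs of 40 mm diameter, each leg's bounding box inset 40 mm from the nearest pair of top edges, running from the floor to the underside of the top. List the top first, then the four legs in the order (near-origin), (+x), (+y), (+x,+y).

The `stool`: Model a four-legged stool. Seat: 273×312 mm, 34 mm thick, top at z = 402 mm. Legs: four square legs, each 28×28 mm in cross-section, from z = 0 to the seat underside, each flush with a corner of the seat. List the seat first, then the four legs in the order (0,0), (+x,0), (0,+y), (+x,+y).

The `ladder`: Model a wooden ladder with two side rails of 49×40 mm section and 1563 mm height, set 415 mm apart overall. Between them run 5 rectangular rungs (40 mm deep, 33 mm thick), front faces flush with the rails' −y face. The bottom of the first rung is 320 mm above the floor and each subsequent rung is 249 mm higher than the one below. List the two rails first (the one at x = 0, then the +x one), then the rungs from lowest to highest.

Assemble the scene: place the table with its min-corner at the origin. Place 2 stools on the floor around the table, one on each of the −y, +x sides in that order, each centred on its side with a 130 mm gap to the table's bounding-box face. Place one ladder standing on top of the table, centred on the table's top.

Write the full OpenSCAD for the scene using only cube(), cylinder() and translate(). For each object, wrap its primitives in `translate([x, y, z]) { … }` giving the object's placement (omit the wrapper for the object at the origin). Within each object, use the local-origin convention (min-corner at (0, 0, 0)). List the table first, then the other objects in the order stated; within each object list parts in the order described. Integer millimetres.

translate([0, 0, 750]) cube([1271, 618, 25]);
translate([60, 60, 0]) cylinder(h = 750, r = 20);
translate([1211, 60, 0]) cylinder(h = 750, r = 20);
translate([60, 558, 0]) cylinder(h = 750, r = 20);
translate([1211, 558, 0]) cylinder(h = 750, r = 20);
translate([499, -442, 0]) {
  translate([0, 0, 368]) cube([273, 312, 34]);
  cube([28, 28, 368]);
  translate([245, 0, 0]) cube([28, 28, 368]);
  translate([0, 284, 0]) cube([28, 28, 368]);
  translate([245, 284, 0]) cube([28, 28, 368]);
}
translate([1401, 153, 0]) {
  translate([0, 0, 368]) cube([273, 312, 34]);
  cube([28, 28, 368]);
  translate([245, 0, 0]) cube([28, 28, 368]);
  translate([0, 284, 0]) cube([28, 28, 368]);
  translate([245, 284, 0]) cube([28, 28, 368]);
}
translate([428, 289, 775]) {
  cube([49, 40, 1563]);
  translate([366, 0, 0]) cube([49, 40, 1563]);
  translate([49, 0, 320]) cube([317, 40, 33]);
  translate([49, 0, 569]) cube([317, 40, 33]);
  translate([49, 0, 818]) cube([317, 40, 33]);
  translate([49, 0, 1067]) cube([317, 40, 33]);
  translate([49, 0, 1316]) cube([317, 40, 33]);
}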